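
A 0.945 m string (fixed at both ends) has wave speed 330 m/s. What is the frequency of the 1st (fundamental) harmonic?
fₙ = nv/(2L) = 174.6 Hz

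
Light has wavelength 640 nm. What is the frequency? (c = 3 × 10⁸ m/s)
f = c/λ = 4.688 × 10¹⁴ Hz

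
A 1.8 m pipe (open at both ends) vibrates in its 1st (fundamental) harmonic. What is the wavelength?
λₙ = 2L/n = 3.6 m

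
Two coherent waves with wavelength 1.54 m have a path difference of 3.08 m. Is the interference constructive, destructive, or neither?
constructive — path difference = 2λ, a whole number of wavelengths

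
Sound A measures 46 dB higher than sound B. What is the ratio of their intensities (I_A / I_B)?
I_A/I_B = 10^(Δβ/10) = 39810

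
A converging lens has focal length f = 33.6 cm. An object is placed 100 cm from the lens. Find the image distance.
1/di = 1/f − 1/do → di = 50.6 cm (real image)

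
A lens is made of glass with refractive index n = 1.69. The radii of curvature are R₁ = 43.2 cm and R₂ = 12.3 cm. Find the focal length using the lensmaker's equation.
1/f = (n − 1)(1/R₁ − 1/R₂) → f = -24.92 cm (diverging lens)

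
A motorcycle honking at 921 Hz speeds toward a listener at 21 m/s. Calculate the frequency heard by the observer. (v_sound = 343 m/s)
f_obs = f·v/(v − v_s) = 981.1 Hz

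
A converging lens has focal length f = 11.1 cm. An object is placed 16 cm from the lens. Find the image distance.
1/di = 1/f − 1/do → di = 36.24 cm (real image)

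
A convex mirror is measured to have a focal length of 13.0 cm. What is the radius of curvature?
R = 2|f| = 26 cm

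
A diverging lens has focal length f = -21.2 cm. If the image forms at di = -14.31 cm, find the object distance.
1/do = 1/f − 1/di → do = 44.03 cm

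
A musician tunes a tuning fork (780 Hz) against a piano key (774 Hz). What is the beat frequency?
6 Hz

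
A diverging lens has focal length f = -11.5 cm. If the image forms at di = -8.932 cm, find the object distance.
1/do = 1/f − 1/di → do = 40 cm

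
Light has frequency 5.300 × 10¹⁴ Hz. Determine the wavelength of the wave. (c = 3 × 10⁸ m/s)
λ = c/f = 566 nm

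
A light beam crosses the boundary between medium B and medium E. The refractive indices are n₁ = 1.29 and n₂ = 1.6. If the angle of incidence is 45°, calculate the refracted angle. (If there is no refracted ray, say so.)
sin θ₂ = (n₁/n₂)·sin θ₁ = 0.5701 → θ₂ = 34.76°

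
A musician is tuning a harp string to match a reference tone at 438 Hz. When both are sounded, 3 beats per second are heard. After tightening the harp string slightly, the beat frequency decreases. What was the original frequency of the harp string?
435 Hz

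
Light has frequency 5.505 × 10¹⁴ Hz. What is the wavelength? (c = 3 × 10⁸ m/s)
λ = c/f = 545 nm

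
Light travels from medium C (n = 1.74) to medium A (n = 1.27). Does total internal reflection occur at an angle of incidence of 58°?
θc = arcsin(n₂/n₁) = 46.88°; 58° > θc, so yes — total internal reflection.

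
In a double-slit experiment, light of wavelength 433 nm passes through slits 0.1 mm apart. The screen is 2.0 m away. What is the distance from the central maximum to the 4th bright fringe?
y = mλL/d = 34.64 mm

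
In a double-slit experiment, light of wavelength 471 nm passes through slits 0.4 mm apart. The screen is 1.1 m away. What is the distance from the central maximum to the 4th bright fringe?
y = mλL/d = 5.181 mm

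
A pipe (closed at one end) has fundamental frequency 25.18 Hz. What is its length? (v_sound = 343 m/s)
L = v/(4f₁) = 3.405 m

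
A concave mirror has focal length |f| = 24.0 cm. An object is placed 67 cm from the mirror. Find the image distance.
f = +24.0 cm (concave); 1/di = 1/f − 1/do → di = 37.4 cm (real image, in front of mirror)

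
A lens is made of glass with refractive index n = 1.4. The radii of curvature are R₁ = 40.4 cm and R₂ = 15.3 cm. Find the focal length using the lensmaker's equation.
1/f = (n − 1)(1/R₁ − 1/R₂) → f = -61.57 cm (diverging lens)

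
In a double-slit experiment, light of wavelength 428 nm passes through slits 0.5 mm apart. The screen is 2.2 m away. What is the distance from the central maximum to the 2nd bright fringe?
y = mλL/d = 3.766 mm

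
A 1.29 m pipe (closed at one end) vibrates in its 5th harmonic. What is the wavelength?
λₙ = 4L/n = 1.032 m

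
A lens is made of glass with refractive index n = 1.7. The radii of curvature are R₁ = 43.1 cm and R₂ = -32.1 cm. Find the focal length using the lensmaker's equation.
1/f = (n − 1)(1/R₁ − 1/R₂) → f = 26.28 cm (converging lens)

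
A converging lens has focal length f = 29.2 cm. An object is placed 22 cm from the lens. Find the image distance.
1/di = 1/f − 1/do → di = -89.22 cm (virtual image)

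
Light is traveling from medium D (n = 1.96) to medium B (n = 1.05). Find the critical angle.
θc = arcsin(n₂/n₁) = 32.39°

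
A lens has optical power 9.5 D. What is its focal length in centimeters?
f = 1/P = 10.53 cm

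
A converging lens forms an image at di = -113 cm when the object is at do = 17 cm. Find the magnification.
M = −di/do = 6.647 (upright image)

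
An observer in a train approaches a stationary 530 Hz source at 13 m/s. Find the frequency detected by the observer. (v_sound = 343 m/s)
f_obs = f·(v + v_o)/v = 550.1 Hz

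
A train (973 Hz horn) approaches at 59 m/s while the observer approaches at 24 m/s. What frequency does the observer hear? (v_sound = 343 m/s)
f_obs = f·(v + v_o)/(v − v_s) = 1257 Hz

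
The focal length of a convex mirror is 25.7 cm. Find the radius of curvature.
R = 2|f| = 51.4 cm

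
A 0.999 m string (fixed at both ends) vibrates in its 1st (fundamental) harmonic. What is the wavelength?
λₙ = 2L/n = 1.998 m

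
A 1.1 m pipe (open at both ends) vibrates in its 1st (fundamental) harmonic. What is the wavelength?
λₙ = 2L/n = 2.2 m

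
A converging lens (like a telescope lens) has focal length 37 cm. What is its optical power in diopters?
P = 1/f = 2.703 D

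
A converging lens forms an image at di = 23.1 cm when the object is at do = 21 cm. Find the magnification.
M = −di/do = -1.1 (inverted image)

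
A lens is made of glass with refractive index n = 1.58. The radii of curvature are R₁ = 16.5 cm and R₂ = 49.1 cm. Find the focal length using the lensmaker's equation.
1/f = (n − 1)(1/R₁ − 1/R₂) → f = 42.85 cm (converging lens)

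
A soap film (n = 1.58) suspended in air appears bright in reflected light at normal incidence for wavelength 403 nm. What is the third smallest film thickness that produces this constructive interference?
2nt = (m − ½)λ with m = 3 → t = (m − ½)λ/(2n) = 318.8 nm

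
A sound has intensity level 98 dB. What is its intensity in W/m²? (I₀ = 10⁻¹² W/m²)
I = I₀·10^(β/10) = 6.31 × 10⁻³ W/m²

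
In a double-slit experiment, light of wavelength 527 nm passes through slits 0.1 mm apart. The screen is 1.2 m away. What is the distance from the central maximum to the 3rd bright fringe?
y = mλL/d = 18.97 mm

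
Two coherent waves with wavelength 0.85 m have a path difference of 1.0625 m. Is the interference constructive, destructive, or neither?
neither (partial) — path difference = 1.25λ, neither a whole number of wavelengths nor an odd multiple of λ/2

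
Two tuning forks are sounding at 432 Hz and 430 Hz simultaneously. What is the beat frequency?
2 Hz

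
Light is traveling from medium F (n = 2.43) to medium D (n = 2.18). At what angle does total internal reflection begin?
θc = arcsin(n₂/n₁) = 63.78°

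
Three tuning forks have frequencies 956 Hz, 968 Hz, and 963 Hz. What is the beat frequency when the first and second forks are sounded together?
12 Hz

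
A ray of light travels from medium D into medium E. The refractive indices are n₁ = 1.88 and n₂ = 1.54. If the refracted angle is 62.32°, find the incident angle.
sin θ₁ = (n₂/n₁)·sin θ₂ → θ₁ = 46.5°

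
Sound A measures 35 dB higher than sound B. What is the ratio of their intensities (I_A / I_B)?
I_A/I_B = 10^(Δβ/10) = 3162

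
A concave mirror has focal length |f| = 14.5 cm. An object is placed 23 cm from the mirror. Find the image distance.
f = +14.5 cm (concave); 1/di = 1/f − 1/do → di = 39.24 cm (real image, in front of mirror)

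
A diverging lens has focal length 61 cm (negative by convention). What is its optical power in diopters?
P = 1/f = -1.639 D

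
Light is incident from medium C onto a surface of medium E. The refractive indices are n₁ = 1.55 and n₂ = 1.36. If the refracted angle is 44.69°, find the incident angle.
sin θ₁ = (n₂/n₁)·sin θ₂ → θ₁ = 38.1°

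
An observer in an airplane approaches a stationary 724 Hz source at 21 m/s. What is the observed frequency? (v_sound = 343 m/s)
f_obs = f·(v + v_o)/v = 768.3 Hz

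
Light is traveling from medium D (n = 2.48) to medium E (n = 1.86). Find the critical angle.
θc = arcsin(n₂/n₁) = 48.59°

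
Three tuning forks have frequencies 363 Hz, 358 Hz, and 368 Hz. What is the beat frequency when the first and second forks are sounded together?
5 Hz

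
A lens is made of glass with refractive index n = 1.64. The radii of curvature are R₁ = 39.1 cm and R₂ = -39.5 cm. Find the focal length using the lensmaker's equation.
1/f = (n − 1)(1/R₁ − 1/R₂) → f = 30.7 cm (converging lens)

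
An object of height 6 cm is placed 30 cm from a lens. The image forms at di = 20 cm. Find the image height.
hi = (-di/do) × ho = -4 cm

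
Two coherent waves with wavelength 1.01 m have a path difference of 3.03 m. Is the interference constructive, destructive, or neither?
constructive — path difference = 3λ, a whole number of wavelengths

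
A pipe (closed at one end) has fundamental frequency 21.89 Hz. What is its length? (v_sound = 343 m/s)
L = v/(4f₁) = 3.917 m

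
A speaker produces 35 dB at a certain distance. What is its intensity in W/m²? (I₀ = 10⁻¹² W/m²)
I = I₀·10^(β/10) = 3.16 × 10⁻⁹ W/m²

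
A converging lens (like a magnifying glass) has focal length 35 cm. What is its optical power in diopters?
P = 1/f = 2.857 D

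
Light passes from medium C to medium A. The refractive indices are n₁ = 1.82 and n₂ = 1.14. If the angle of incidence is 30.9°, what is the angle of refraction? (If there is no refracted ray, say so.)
sin θ₂ = (n₁/n₂)·sin θ₁ = 0.8199 → θ₂ = 55.07°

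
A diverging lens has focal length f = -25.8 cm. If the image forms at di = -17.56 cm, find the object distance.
1/do = 1/f − 1/di → do = 54.98 cm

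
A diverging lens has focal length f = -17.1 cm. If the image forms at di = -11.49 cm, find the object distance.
1/do = 1/f − 1/di → do = 35.02 cm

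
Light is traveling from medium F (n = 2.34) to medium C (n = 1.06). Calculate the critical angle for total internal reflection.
θc = arcsin(n₂/n₁) = 26.94°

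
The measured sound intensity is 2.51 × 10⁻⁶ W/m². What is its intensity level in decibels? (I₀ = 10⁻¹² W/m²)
β = 10·log₁₀(I/I₀) = 64 dB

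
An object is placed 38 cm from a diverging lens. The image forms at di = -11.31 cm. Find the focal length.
1/f = 1/do + 1/di → f = -16.1 cm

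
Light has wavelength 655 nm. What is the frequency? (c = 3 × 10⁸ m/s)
f = c/λ = 4.580 × 10¹⁴ Hz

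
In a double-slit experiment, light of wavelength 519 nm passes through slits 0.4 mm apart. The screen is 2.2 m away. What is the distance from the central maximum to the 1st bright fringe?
y = mλL/d = 2.855 mm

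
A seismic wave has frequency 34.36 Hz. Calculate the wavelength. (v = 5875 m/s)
λ = v/f = 171 m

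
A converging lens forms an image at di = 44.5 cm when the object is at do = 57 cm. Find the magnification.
M = −di/do = -0.7807 (inverted image)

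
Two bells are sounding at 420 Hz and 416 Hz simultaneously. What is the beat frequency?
4 Hz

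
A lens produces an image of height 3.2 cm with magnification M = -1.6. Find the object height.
ho = |hi|/|M| = 2 cm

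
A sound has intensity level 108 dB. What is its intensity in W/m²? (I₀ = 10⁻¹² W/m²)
I = I₀·10^(β/10) = 6.31 × 10⁻² W/m²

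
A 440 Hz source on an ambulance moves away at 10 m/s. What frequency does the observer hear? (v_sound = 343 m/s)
f_obs = f·v/(v + v_s) = 427.5 Hz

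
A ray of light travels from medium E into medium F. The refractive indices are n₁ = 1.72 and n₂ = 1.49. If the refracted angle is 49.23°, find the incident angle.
sin θ₁ = (n₂/n₁)·sin θ₂ → θ₁ = 41°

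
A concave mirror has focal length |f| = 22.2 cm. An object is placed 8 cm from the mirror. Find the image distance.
f = +22.2 cm (concave); 1/di = 1/f − 1/do → di = -12.51 cm (virtual image, behind mirror)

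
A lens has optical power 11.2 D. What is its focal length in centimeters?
f = 1/P = 8.929 cm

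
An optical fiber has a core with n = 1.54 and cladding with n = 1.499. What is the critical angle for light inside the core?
θc = arcsin(n_cladding/n_core) = 76.75°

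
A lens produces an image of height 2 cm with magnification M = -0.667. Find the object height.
ho = |hi|/|M| = 2.999 cm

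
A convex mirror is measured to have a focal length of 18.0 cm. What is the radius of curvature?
R = 2|f| = 36 cm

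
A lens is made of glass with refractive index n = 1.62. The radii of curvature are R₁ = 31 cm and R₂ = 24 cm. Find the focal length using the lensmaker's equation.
1/f = (n − 1)(1/R₁ − 1/R₂) → f = -171.4 cm (diverging lens)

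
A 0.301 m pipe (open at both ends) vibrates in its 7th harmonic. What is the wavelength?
λₙ = 2L/n = 0.086 m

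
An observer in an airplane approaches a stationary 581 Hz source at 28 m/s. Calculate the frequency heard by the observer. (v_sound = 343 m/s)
f_obs = f·(v + v_o)/v = 628.4 Hz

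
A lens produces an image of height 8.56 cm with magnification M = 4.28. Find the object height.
ho = |hi|/|M| = 2 cm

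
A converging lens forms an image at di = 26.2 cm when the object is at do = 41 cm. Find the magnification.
M = −di/do = -0.639 (inverted image)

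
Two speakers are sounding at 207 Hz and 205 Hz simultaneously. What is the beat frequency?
2 Hz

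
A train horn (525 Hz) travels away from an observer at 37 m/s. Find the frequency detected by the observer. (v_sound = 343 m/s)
f_obs = f·v/(v + v_s) = 473.9 Hz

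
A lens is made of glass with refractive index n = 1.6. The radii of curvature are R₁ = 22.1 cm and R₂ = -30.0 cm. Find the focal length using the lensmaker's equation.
1/f = (n − 1)(1/R₁ − 1/R₂) → f = 21.21 cm (converging lens)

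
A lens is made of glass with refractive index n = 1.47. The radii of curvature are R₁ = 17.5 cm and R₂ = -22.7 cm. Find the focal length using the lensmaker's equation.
1/f = (n − 1)(1/R₁ − 1/R₂) → f = 21.03 cm (converging lens)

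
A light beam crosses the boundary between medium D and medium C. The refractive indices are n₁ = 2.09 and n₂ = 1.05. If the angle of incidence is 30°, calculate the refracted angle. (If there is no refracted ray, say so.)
sin θ₂ = (n₁/n₂)·sin θ₁ = 0.9952 → θ₂ = 84.41°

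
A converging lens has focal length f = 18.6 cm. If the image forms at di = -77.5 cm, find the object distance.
1/do = 1/f − 1/di → do = 15 cm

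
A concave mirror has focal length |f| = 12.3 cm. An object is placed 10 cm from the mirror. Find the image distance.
f = +12.3 cm (concave); 1/di = 1/f − 1/do → di = -53.48 cm (virtual image, behind mirror)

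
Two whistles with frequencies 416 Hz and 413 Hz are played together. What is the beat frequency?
3 Hz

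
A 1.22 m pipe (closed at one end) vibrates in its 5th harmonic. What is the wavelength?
λₙ = 4L/n = 0.976 m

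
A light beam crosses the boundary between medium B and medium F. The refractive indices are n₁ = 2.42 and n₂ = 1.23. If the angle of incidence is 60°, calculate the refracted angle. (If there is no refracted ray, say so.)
sin θ₂ = (n₁/n₂)·sin θ₁ = 1.704 > 1, so there is no refracted ray — the light undergoes total internal reflection.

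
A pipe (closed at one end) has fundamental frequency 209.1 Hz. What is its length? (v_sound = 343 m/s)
L = v/(4f₁) = 0.4101 m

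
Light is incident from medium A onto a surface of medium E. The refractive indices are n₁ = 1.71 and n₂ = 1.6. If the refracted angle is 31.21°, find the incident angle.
sin θ₁ = (n₂/n₁)·sin θ₂ → θ₁ = 29°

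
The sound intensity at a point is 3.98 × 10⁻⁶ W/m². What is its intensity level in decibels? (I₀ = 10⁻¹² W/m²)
β = 10·log₁₀(I/I₀) = 66 dB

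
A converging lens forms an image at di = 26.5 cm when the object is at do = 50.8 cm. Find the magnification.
M = −di/do = -0.5217 (inverted image)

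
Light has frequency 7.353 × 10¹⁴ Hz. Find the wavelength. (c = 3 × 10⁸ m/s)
λ = c/f = 408 nm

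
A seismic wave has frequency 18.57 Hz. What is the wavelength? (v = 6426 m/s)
λ = v/f = 346 m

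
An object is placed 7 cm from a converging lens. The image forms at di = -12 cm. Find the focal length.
1/f = 1/do + 1/di → f = 16.8 cm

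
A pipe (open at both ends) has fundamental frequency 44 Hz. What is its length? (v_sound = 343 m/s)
L = v/(2f₁) = 3.898 m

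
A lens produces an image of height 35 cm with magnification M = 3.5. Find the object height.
ho = |hi|/|M| = 10 cm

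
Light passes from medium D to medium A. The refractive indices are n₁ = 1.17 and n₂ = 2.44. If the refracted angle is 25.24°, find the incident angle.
sin θ₁ = (n₂/n₁)·sin θ₂ → θ₁ = 62.78°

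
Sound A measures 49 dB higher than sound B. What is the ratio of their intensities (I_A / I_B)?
I_A/I_B = 10^(Δβ/10) = 79430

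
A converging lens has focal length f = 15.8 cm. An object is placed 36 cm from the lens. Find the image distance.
1/di = 1/f − 1/do → di = 28.16 cm (real image)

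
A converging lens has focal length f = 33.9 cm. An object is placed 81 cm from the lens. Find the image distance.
1/di = 1/f − 1/do → di = 58.3 cm (real image)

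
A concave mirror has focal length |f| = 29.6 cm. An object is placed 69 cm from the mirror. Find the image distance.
f = +29.6 cm (concave); 1/di = 1/f − 1/do → di = 51.84 cm (real image, in front of mirror)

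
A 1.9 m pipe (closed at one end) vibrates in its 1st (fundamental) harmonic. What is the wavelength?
λₙ = 4L/n = 7.6 m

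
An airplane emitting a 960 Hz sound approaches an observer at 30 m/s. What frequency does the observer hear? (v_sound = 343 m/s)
f_obs = f·v/(v − v_s) = 1052 Hz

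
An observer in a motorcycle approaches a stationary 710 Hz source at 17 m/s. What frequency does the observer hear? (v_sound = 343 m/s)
f_obs = f·(v + v_o)/v = 745.2 Hz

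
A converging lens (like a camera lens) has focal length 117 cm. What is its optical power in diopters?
P = 1/f = 0.8547 D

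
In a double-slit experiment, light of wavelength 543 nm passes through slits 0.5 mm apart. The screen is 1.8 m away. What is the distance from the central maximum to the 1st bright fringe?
y = mλL/d = 1.955 mm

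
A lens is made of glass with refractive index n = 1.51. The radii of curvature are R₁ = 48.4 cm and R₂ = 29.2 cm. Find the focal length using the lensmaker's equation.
1/f = (n − 1)(1/R₁ − 1/R₂) → f = -144.3 cm (diverging lens)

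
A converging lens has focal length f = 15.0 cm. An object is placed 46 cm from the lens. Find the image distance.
1/di = 1/f − 1/do → di = 22.26 cm (real image)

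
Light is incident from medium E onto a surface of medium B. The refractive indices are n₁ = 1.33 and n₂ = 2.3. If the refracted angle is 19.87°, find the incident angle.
sin θ₁ = (n₂/n₁)·sin θ₂ → θ₁ = 36°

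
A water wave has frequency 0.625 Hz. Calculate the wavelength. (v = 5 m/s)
λ = v/f = 8 m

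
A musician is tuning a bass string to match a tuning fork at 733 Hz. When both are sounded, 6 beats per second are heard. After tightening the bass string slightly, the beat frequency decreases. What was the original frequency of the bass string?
727 Hz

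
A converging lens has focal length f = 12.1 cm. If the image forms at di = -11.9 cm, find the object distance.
1/do = 1/f − 1/di → do = 6 cm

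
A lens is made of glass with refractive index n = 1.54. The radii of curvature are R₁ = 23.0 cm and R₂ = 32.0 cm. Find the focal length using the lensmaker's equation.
1/f = (n − 1)(1/R₁ − 1/R₂) → f = 151.4 cm (converging lens)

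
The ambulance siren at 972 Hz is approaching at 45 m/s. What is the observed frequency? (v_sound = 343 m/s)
f_obs = f·v/(v − v_s) = 1119 Hz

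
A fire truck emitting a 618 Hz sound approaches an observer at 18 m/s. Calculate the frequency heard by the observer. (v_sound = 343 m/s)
f_obs = f·v/(v − v_s) = 652.2 Hz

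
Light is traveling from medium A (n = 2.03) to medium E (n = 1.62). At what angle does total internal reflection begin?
θc = arcsin(n₂/n₁) = 52.94°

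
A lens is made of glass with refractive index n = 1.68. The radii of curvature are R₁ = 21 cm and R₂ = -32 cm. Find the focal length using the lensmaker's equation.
1/f = (n − 1)(1/R₁ − 1/R₂) → f = 18.65 cm (converging lens)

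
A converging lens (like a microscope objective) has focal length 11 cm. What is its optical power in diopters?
P = 1/f = 9.091 D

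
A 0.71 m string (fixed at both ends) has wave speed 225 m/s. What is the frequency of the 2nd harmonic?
fₙ = nv/(2L) = 316.9 Hz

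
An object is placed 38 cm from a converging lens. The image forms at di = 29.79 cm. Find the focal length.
1/f = 1/do + 1/di → f = 16.7 cm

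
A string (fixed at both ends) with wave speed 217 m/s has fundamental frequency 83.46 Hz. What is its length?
L = v/(2f₁) = 1.3 m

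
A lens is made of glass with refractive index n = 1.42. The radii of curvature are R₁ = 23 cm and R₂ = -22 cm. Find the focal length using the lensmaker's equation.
1/f = (n − 1)(1/R₁ − 1/R₂) → f = 26.77 cm (converging lens)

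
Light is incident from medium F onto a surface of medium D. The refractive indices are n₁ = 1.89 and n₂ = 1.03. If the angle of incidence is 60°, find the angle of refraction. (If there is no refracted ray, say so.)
sin θ₂ = (n₁/n₂)·sin θ₁ = 1.589 > 1, so there is no refracted ray — the light undergoes total internal reflection.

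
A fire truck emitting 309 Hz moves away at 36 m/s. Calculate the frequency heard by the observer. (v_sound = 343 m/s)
f_obs = f·v/(v + v_s) = 279.6 Hz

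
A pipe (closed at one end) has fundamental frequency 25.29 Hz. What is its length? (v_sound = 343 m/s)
L = v/(4f₁) = 3.391 m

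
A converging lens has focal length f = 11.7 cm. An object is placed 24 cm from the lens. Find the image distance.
1/di = 1/f − 1/do → di = 22.83 cm (real image)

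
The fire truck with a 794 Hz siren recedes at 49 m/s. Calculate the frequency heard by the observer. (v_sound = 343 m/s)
f_obs = f·v/(v + v_s) = 694.8 Hz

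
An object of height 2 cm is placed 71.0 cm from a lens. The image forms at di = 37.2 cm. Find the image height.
hi = (-di/do) × ho = -1.048 cm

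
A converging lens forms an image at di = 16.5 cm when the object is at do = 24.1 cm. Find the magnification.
M = −di/do = -0.6846 (inverted image)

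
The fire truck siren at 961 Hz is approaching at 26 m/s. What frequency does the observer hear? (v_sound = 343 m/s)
f_obs = f·v/(v − v_s) = 1040 Hz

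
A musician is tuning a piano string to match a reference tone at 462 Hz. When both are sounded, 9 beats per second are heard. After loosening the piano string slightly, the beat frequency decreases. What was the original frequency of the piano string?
471 Hz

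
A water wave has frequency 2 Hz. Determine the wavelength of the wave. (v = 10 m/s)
λ = v/f = 5 m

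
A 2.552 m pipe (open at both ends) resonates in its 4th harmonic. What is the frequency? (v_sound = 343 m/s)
fₙ = nv/(2L) = 268.8 Hz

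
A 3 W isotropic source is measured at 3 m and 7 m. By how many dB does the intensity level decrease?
Δβ = 20·log₁₀(r₂/r₁) = 7.36 dB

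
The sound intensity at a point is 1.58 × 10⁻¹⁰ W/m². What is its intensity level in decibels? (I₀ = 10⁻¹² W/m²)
β = 10·log₁₀(I/I₀) = 21.99 dB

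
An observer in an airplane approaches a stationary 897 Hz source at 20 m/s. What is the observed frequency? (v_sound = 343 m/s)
f_obs = f·(v + v_o)/v = 949.3 Hz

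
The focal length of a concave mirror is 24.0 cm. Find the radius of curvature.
R = 2|f| = 48 cm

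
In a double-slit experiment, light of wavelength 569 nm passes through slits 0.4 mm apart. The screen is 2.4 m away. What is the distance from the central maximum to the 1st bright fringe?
y = mλL/d = 3.414 mm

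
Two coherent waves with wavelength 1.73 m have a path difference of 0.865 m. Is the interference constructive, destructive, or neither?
destructive — path difference = 0.5λ, an odd multiple of λ/2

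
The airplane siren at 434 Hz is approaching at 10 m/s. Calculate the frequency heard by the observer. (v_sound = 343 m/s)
f_obs = f·v/(v − v_s) = 447 Hz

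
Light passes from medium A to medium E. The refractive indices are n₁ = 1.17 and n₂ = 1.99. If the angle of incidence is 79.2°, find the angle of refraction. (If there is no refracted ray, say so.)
sin θ₂ = (n₁/n₂)·sin θ₁ = 0.5775 → θ₂ = 35.28°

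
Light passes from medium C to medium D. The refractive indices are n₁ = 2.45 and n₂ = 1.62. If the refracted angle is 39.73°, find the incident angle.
sin θ₁ = (n₂/n₁)·sin θ₂ → θ₁ = 25°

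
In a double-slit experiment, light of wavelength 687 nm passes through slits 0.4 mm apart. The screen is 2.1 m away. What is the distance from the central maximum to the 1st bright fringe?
y = mλL/d = 3.607 mm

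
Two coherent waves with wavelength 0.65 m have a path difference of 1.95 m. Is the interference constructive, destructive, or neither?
constructive — path difference = 3λ, a whole number of wavelengths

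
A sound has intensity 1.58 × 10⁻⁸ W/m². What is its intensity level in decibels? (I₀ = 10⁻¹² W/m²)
β = 10·log₁₀(I/I₀) = 41.99 dB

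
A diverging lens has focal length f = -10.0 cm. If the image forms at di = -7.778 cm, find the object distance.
1/do = 1/f − 1/di → do = 35 cm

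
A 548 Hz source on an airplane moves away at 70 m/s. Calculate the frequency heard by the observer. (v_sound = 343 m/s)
f_obs = f·v/(v + v_s) = 455.1 Hz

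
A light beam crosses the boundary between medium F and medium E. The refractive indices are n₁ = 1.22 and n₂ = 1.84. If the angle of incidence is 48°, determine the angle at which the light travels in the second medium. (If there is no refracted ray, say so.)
sin θ₂ = (n₁/n₂)·sin θ₁ = 0.4927 → θ₂ = 29.52°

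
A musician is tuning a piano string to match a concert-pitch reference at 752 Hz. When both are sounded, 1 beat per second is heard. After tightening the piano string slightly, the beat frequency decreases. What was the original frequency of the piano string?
751 Hz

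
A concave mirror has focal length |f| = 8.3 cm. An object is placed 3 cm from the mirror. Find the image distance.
f = +8.3 cm (concave); 1/di = 1/f − 1/do → di = -4.698 cm (virtual image, behind mirror)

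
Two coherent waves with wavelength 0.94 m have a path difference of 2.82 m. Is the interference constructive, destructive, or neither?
constructive — path difference = 3λ, a whole number of wavelengths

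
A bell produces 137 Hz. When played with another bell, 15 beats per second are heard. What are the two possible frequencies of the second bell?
f₂ = 137 ± 15 Hz → 152 Hz or 122 Hz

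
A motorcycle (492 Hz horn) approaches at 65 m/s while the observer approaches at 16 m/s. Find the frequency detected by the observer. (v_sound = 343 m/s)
f_obs = f·(v + v_o)/(v − v_s) = 635.4 Hz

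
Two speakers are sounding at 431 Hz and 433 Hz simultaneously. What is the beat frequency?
2 Hz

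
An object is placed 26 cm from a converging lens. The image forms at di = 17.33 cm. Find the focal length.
1/f = 1/do + 1/di → f = 10.4 cm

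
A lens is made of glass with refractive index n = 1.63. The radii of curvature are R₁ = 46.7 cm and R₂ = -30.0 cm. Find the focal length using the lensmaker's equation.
1/f = (n − 1)(1/R₁ − 1/R₂) → f = 28.99 cm (converging lens)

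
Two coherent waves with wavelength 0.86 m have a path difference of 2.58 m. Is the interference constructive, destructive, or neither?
constructive — path difference = 3λ, a whole number of wavelengths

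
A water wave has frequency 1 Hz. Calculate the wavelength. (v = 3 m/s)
λ = v/f = 3 m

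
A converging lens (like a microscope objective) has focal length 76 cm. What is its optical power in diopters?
P = 1/f = 1.316 D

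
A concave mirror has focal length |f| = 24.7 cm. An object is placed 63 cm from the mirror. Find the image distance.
f = +24.7 cm (concave); 1/di = 1/f − 1/do → di = 40.63 cm (real image, in front of mirror)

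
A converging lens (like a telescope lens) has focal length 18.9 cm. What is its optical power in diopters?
P = 1/f = 5.291 D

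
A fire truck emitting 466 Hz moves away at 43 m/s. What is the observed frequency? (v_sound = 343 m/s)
f_obs = f·v/(v + v_s) = 414.1 Hz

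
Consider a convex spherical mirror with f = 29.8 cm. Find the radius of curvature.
R = 2|f| = 59.6 cm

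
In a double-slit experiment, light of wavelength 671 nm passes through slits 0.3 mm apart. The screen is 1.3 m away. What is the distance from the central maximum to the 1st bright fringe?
y = mλL/d = 2.908 mm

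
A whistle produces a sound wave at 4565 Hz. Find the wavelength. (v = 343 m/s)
λ = v/f = 0.07514 m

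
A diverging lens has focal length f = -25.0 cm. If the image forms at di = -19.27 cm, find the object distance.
1/do = 1/f − 1/di → do = 84.08 cm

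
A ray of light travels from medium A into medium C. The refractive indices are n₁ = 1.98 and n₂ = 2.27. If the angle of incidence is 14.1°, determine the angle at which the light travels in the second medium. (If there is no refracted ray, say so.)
sin θ₂ = (n₁/n₂)·sin θ₁ = 0.2125 → θ₂ = 12.27°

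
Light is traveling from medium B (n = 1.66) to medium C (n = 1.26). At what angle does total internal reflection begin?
θc = arcsin(n₂/n₁) = 49.38°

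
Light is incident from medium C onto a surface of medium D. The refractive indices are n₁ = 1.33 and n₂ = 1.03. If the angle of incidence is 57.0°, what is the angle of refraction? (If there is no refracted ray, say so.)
sin θ₂ = (n₁/n₂)·sin θ₁ = 1.083 > 1, so there is no refracted ray — the light undergoes total internal reflection.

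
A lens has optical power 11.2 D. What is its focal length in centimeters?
f = 1/P = 8.929 cm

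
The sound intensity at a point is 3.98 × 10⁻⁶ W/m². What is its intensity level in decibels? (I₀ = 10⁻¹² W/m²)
β = 10·log₁₀(I/I₀) = 66 dB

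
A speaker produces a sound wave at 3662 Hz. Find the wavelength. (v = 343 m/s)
λ = v/f = 0.09366 m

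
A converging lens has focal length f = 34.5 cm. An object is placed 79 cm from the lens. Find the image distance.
1/di = 1/f − 1/do → di = 61.25 cm (real image)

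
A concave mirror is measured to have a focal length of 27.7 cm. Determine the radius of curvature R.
R = 2|f| = 55.4 cm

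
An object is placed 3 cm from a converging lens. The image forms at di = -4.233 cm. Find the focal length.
1/f = 1/do + 1/di → f = 10.3 cm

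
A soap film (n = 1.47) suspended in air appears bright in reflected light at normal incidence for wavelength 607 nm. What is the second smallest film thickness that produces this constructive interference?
2nt = (m − ½)λ with m = 2 → t = (m − ½)λ/(2n) = 309.7 nm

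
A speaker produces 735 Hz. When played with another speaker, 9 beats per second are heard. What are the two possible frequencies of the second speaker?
f₂ = 735 ± 9 Hz → 744 Hz or 726 Hz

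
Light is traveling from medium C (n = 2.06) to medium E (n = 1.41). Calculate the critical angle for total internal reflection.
θc = arcsin(n₂/n₁) = 43.19°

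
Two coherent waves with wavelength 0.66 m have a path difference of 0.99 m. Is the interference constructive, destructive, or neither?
destructive — path difference = 1.5λ, an odd multiple of λ/2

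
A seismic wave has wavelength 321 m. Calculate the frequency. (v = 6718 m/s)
f = v/λ = 20.93 Hz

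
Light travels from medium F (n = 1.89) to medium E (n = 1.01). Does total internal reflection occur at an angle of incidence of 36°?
θc = arcsin(n₂/n₁) = 32.3°; 36° > θc, so yes — total internal reflection.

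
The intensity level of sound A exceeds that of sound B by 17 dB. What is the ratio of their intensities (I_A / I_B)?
I_A/I_B = 10^(Δβ/10) = 50.12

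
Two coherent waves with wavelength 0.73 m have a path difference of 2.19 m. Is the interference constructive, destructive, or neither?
constructive — path difference = 3λ, a whole number of wavelengths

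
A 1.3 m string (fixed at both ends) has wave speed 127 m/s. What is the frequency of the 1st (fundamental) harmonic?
fₙ = nv/(2L) = 48.85 Hz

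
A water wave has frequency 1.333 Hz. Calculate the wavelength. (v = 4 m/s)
λ = v/f = 3.001 m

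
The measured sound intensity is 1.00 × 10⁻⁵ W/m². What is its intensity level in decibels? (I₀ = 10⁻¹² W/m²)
β = 10·log₁₀(I/I₀) = 70 dB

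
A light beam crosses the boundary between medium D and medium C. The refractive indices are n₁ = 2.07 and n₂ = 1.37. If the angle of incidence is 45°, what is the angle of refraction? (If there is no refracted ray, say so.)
sin θ₂ = (n₁/n₂)·sin θ₁ = 1.068 > 1, so there is no refracted ray — the light undergoes total internal reflection.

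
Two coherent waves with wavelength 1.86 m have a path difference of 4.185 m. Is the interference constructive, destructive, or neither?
neither (partial) — path difference = 2.25λ, neither a whole number of wavelengths nor an odd multiple of λ/2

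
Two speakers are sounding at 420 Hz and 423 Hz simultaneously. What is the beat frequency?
3 Hz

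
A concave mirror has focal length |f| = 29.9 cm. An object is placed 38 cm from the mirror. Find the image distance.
f = +29.9 cm (concave); 1/di = 1/f − 1/do → di = 140.3 cm (real image, in front of mirror)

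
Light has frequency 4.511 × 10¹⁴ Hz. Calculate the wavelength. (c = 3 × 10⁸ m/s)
λ = c/f = 665 nm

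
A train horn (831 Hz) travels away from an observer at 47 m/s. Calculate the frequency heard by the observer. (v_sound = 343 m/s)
f_obs = f·v/(v + v_s) = 730.9 Hz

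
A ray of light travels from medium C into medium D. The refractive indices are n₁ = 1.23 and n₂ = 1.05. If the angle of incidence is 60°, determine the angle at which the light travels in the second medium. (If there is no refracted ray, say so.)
sin θ₂ = (n₁/n₂)·sin θ₁ = 1.014 > 1, so there is no refracted ray — the light undergoes total internal reflection.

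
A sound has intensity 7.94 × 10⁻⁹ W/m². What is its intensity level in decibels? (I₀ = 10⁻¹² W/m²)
β = 10·log₁₀(I/I₀) = 39 dB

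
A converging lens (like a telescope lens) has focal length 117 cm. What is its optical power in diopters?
P = 1/f = 0.8547 D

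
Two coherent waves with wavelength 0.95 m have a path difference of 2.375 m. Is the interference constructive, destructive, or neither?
destructive — path difference = 2.5λ, an odd multiple of λ/2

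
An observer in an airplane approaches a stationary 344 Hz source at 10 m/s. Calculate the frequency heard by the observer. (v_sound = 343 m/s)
f_obs = f·(v + v_o)/v = 354 Hz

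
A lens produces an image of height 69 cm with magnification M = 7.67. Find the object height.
ho = |hi|/|M| = 8.996 cm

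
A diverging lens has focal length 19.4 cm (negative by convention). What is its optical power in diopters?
P = 1/f = -5.155 D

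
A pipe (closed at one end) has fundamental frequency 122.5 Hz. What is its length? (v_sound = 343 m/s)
L = v/(4f₁) = 0.7 m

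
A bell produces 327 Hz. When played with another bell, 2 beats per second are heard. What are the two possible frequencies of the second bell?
f₂ = 327 ± 2 Hz → 329 Hz or 325 Hz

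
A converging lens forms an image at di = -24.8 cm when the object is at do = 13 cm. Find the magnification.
M = −di/do = 1.908 (upright image)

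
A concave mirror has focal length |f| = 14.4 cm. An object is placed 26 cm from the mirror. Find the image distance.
f = +14.4 cm (concave); 1/di = 1/f − 1/do → di = 32.28 cm (real image, in front of mirror)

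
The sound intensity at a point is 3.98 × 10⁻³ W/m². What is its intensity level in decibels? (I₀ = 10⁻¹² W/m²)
β = 10·log₁₀(I/I₀) = 96 dB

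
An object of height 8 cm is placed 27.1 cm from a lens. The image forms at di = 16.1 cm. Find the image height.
hi = (-di/do) × ho = -4.753 cm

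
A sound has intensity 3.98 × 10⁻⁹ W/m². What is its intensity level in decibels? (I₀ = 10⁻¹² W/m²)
β = 10·log₁₀(I/I₀) = 36 dB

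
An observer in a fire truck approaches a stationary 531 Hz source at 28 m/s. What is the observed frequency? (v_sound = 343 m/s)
f_obs = f·(v + v_o)/v = 574.3 Hz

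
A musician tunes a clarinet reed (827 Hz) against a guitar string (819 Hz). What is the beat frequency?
8 Hz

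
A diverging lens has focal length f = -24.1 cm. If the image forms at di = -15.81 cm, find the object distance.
1/do = 1/f − 1/di → do = 45.96 cm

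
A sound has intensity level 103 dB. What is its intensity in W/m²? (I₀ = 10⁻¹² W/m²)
I = I₀·10^(β/10) = 2.00 × 10⁻² W/m²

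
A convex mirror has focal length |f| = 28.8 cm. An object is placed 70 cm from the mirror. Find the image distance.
f = −28.8 cm (convex); 1/di = 1/f − 1/do → di = -20.4 cm (virtual image, behind mirror)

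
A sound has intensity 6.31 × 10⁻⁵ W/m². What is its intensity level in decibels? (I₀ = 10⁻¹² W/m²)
β = 10·log₁₀(I/I₀) = 78 dB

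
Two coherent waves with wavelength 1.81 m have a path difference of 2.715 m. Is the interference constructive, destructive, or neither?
destructive — path difference = 1.5λ, an odd multiple of λ/2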